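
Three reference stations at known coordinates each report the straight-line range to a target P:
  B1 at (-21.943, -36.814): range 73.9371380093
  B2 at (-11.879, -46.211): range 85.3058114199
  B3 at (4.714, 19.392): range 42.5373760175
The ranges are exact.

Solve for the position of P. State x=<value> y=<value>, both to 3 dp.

eq1: (x + 21.943)² + (y + 36.814)² = 73.9371380093²
eq2: (x + 11.879)² + (y + 46.211)² = 85.3058114199²
eq3: (x − 4.714)² + (y − 19.392)² = 42.5373760175²
eq1−eq2, eq1−eq3 (x²,y² cancel):
  20.128·x − 18.794·y = -1370.579768
  53.314·x + 112.412·y = 2218.777634
det = 20.128·112.412 − -18.794·53.314 = 3264.612052
x = (-1370.579768·112.412 − -18.794·2218.777634) / 3264.612052 = -34.420600
y = (20.128·2218.777634 − -1370.579768·53.314) / 3264.612052 = 36.062676

x=-34.421 y=36.063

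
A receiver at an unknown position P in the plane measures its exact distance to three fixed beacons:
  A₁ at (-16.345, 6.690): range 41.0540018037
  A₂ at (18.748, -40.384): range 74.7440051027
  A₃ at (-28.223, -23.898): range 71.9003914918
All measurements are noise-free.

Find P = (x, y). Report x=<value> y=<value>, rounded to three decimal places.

x=14.114 y=34.216

eq1: (x + 16.345)² + (y − 6.690)² = 41.0540018037²
eq2: (x − 18.748)² + (y + 40.384)² = 74.7440051027²
eq3: (x + 28.223)² + (y + 23.898)² = 71.9003914918²
eq2−eq3, eq2−eq1 (x²,y² cancel):
  -93.942·x + 32.972·y = -197.702825
  -70.186·x + 94.148·y = 2230.795400
det = -93.942·94.148 − 32.972·-70.186 = -6530.278624
x = (-197.702825·94.148 − 32.972·2230.795400) / -6530.278624 = 14.113810
y = (-93.942·2230.795400 − -197.702825·-70.186) / -6530.278624 = 34.216205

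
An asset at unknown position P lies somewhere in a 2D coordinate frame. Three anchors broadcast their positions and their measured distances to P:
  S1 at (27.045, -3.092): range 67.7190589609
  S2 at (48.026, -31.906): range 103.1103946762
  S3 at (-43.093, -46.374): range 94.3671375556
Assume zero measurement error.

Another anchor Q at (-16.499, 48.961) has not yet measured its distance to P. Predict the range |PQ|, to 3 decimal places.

5.404

eq1: (x − 27.045)² + (y + 3.092)² = 67.7190589609²
eq2: (x − 48.026)² + (y + 31.906)² = 103.1103946762²
eq3: (x + 43.093)² + (y + 46.374)² = 94.3671375556²
eq1−eq3, eq1−eq2 (x²,y² cancel):
  -140.276·x − 86.564·y = -1052.723668
  41.962·x − 57.628·y = -3462.385521
det = -140.276·-57.628 − -86.564·41.962 = 11716.223896
x = (-1052.723668·-57.628 − -86.564·-3462.385521) / 11716.223896 = -20.403466
y = (-140.276·-3462.385521 − -1052.723668·41.962) / 11716.223896 = 45.224808
|P − Q| = √((-20.403466 − -16.499)² + (45.224808 − 48.961)²) = 5.404071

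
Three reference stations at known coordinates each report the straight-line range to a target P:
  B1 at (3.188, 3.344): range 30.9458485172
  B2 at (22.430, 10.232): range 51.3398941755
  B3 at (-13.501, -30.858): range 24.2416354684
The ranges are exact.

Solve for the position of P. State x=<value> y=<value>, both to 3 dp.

eq1: (x − 3.188)² + (y − 3.344)² = 30.9458485172²
eq2: (x − 22.430)² + (y − 10.232)² = 51.3398941755²
eq3: (x + 13.501)² + (y + 30.858)² = 24.2416354684²
eq2−eq3, eq2−eq1 (x²,y² cancel):
  -71.862·x − 82.180·y = 2574.822285
  -38.484·x − 13.776·y = 1091.686150
det = -71.862·-13.776 − -82.180·-38.484 = -2172.644208
x = (2574.822285·-13.776 − -82.180·1091.686150) / -2172.644208 = -24.966820
y = (-71.862·1091.686150 − 2574.822285·-38.484) / -2172.644208 = -9.499351

x=-24.967 y=-9.499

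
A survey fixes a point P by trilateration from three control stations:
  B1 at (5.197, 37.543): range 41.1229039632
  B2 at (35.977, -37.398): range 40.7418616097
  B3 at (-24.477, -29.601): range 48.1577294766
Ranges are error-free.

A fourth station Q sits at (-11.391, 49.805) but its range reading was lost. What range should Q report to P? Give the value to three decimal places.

eq1: (x − 5.197)² + (y − 37.543)² = 41.1229039632²
eq2: (x − 35.977)² + (y + 37.398)² = 40.7418616097²
eq3: (x + 24.477)² + (y + 29.601)² = 48.1577294766²
eq2−eq1, eq2−eq3 (x²,y² cancel):
  -61.560·x + 149.882·y = -1287.663218
  -120.908·x + 15.594·y = -1876.879824
det = -61.560·15.594 − 149.882·-120.908 = 17161.966216
x = (-1287.663218·15.594 − 149.882·-1876.879824) / 17161.966216 = 15.221489
y = (-61.560·-1876.879824 − -1287.663218·-120.908) / 17161.966216 = -2.339363
|P − Q| = √((15.221489 − -11.391)² + (-2.339363 − 49.805)²) = 58.542797

58.543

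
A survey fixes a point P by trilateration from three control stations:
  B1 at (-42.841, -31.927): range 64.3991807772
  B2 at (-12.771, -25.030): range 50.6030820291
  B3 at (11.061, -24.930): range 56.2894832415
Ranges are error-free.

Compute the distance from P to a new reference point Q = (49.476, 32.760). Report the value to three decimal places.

63.703

eq1: (x + 42.841)² + (y + 31.927)² = 64.3991807772²
eq2: (x + 12.771)² + (y + 25.030)² = 50.6030820291²
eq3: (x − 11.061)² + (y + 24.930)² = 56.2894832415²
eq3−eq2, eq3−eq1 (x²,y² cancel):
  -47.664·x − 0.200·y = 653.582733
  -107.804·x − 13.994·y = 1132.085428
det = -47.664·-13.994 − -0.200·-107.804 = 645.449216
x = (653.582733·-13.994 − -0.200·1132.085428) / 645.449216 = -13.819553
y = (-47.664·1132.085428 − 653.582733·-107.804) / 645.449216 = 25.562217
|P − Q| = √((-13.819553 − 49.476)² + (25.562217 − 32.760)²) = 63.703494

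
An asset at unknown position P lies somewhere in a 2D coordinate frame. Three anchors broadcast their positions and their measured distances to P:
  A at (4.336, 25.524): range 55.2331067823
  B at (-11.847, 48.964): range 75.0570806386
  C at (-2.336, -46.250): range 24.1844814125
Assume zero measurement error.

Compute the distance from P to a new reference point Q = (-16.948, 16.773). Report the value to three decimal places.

42.797

eq1: (x − 4.336)² + (y − 25.524)² = 55.2331067823²
eq2: (x + 11.847)² + (y − 48.964)² = 75.0570806386²
eq3: (x + 2.336)² + (y + 46.250)² = 24.1844814125²
eq1−eq3, eq1−eq2 (x²,y² cancel):
  -13.344·x − 143.548·y = 3940.050868
  -32.366·x + 46.880·y = -715.320036
det = -13.344·46.880 − -143.548·-32.366 = -5271.641288
x = (3940.050868·46.880 − -143.548·-715.320036) / -5271.641288 = -15.560016
y = (-13.344·-715.320036 − 3940.050868·-32.366) / -5271.641288 = -26.001184
|P − Q| = √((-15.560016 − -16.948)² + (-26.001184 − 16.773)²) = 42.796698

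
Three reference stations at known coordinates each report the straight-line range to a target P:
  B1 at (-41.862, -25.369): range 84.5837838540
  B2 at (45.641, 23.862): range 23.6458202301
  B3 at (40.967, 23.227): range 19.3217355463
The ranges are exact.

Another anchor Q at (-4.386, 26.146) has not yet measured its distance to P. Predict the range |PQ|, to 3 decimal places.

27.215

eq1: (x + 41.862)² + (y + 25.369)² = 84.5837838540²
eq2: (x − 45.641)² + (y − 23.862)² = 23.6458202301²
eq3: (x − 40.967)² + (y − 23.227)² = 19.3217355463²
eq2−eq1, eq2−eq3 (x²,y² cancel):
  -175.006·x − 98.462·y = -6851.774397
  -9.348·x − 1.270·y = -248.911957
det = -175.006·-1.270 − -98.462·-9.348 = -698.165156
x = (-6851.774397·-1.270 − -98.462·-248.911957) / -698.165156 = 22.640224
y = (-175.006·-248.911957 − -6851.774397·-9.348) / -698.165156 = 29.347356
|P − Q| = √((22.640224 − -4.386)² + (29.347356 − 26.146)²) = 27.215170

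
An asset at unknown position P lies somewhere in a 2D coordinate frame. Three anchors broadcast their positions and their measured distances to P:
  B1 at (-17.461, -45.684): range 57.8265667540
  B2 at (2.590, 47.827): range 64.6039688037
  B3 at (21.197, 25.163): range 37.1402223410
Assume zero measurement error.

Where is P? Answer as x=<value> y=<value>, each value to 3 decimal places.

eq1: (x + 17.461)² + (y + 45.684)² = 57.8265667540²
eq2: (x − 2.590)² + (y − 47.827)² = 64.6039688037²
eq3: (x − 21.197)² + (y − 25.163)² = 37.1402223410²
eq3−eq2, eq3−eq1 (x²,y² cancel):
  -37.214·x + 45.328·y = -1582.636019
  -77.316·x − 141.694·y = -655.090708
det = -37.214·-141.694 − 45.328·-77.316 = 8777.580164
x = (-1582.636019·-141.694 − 45.328·-655.090708) / 8777.580164 = 28.930978
y = (-37.214·-655.090708 − -1582.636019·-77.316) / 8777.580164 = -11.163047

x=28.931 y=-11.163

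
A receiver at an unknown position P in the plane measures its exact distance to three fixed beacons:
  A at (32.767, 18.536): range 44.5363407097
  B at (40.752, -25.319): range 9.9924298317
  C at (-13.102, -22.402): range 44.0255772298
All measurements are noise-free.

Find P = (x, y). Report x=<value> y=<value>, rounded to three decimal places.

eq1: (x − 32.767)² + (y − 18.536)² = 44.5363407097²
eq2: (x − 40.752)² + (y + 25.319)² = 9.9924298317²
eq3: (x + 13.102)² + (y + 22.402)² = 44.0255772298²
eq1−eq3, eq1−eq2 (x²,y² cancel):
  -91.738·x − 81.876·y = -698.513384
  15.970·x − 87.710·y = 2768.154670
det = -91.738·-87.710 − -81.876·15.970 = 9353.899700
x = (-698.513384·-87.710 − -81.876·2768.154670) / 9353.899700 = 30.779894
y = (-91.738·2768.154670 − -698.513384·15.970) / 9353.899700 = -25.955989

x=30.780 y=-25.956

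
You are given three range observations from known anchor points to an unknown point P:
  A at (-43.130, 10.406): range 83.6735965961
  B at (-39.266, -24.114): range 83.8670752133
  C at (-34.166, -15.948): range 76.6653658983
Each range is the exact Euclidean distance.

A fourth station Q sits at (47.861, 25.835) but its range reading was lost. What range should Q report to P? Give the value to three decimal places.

eq1: (x + 43.130)² + (y − 10.406)² = 83.6735965961²
eq2: (x + 39.266)² + (y + 24.114)² = 83.8670752133²
eq3: (x + 34.166)² + (y + 15.948)² = 76.6653658983²
eq3−eq2, eq3−eq1 (x²,y² cancel):
  -10.200·x − 16.332·y = -454.458485
  -17.928·x + 52.708·y = -576.864963
det = -10.200·52.708 − -16.332·-17.928 = -830.421696
x = (-454.458485·52.708 − -16.332·-576.864963) / -830.421696 = 40.190371
y = (-10.200·-576.864963 − -454.458485·-17.928) / -830.421696 = 2.725735
|P − Q| = √((40.190371 − 47.861)² + (2.725735 − 25.835)²) = 24.349059

24.349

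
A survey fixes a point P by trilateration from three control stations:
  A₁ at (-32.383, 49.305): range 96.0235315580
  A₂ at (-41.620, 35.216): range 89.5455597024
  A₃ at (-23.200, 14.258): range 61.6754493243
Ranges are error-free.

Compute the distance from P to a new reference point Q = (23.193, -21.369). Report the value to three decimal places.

eq1: (x + 32.383)² + (y − 49.305)² = 96.0235315580²
eq2: (x + 41.620)² + (y − 35.216)² = 89.5455597024²
eq3: (x + 23.200)² + (y − 14.258)² = 61.6754493243²
eq1−eq3, eq1−eq2 (x²,y² cancel):
  18.366·x − 70.094·y = 2678.546414
  -18.474·x − 28.178·y = 694.860692
det = 18.366·-28.178 − -70.094·-18.474 = -1812.433704
x = (2678.546414·-28.178 − -70.094·694.860692) / -1812.433704 = 14.770480
y = (18.366·694.860692 − 2678.546414·-18.474) / -1812.433704 = -34.343478
|P − Q| = √((14.770480 − 23.193)² + (-34.343478 − -21.369)²) = 15.468547

15.469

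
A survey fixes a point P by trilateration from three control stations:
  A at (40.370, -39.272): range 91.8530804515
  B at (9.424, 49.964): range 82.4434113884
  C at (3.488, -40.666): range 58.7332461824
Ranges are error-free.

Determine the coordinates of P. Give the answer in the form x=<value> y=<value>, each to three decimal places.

x=-46.804 y=-10.330

eq1: (x − 40.370)² + (y + 39.272)² = 91.8530804515²
eq2: (x − 9.424)² + (y − 49.964)² = 82.4434113884²
eq3: (x − 3.488)² + (y + 40.666)² = 58.7332461824²
eq1−eq3, eq1−eq2 (x²,y² cancel):
  -73.764·x − 2.788·y = 3481.256997
  -61.892·x + 178.472·y = 1053.258495
det = -73.764·178.472 − -2.788·-61.892 = -13337.363504
x = (3481.256997·178.472 − -2.788·1053.258495) / -13337.363504 = -46.804107
y = (-73.764·1053.258495 − 3481.256997·-61.892) / -13337.363504 = -10.329583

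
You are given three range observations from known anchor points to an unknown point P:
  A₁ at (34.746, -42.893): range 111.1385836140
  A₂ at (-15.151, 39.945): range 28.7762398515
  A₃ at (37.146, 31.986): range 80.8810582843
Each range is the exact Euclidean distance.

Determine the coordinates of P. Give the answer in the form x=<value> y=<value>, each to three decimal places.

eq1: (x − 34.746)² + (y + 42.893)² = 111.1385836140²
eq2: (x + 15.151)² + (y − 39.945)² = 28.7762398515²
eq3: (x − 37.146)² + (y − 31.986)² = 80.8810582843²
eq1−eq3, eq1−eq2 (x²,y² cancel):
  4.800·x + 149.758·y = 5165.874726
  -99.794·x + 165.676·y = 10301.774649
det = 4.800·165.676 − 149.758·-99.794 = 15740.194652
x = (5165.874726·165.676 − 149.758·10301.774649) / 15740.194652 = -43.640611
y = (4.800·10301.774649 − 5165.874726·-99.794) / 15740.194652 = 35.893573

x=-43.641 y=35.894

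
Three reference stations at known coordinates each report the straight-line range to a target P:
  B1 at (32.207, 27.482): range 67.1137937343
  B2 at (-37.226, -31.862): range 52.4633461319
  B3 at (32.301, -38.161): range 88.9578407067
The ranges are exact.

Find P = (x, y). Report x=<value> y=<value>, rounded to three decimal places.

eq1: (x − 32.207)² + (y − 27.482)² = 67.1137937343²
eq2: (x + 37.226)² + (y + 31.862)² = 52.4633461319²
eq3: (x − 32.301)² + (y + 38.161)² = 88.9578407067²
eq3−eq2, eq3−eq1 (x²,y² cancel):
  -139.054·x + 12.598·y = 5062.440334
  -0.188·x + 131.286·y = 2702.170765
det = -139.054·131.286 − 12.598·-0.188 = -18253.475020
x = (5062.440334·131.286 − 12.598·2702.170765) / -18253.475020 = -34.546057
y = (-139.054·2702.170765 − 5062.440334·-0.188) / -18253.475020 = 20.532853

x=-34.546 y=20.533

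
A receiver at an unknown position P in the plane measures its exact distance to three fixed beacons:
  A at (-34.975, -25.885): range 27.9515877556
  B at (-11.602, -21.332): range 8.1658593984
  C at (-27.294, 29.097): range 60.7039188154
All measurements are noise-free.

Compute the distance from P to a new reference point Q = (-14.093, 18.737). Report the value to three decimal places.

47.408

eq1: (x + 34.975)² + (y + 25.885)² = 27.9515877556²
eq2: (x + 11.602)² + (y + 21.332)² = 8.1658593984²
eq3: (x + 27.294)² + (y − 29.097)² = 60.7039188154²
eq1−eq3, eq1−eq2 (x²,y² cancel):
  15.362·x + 109.964·y = -3205.360506
  46.746·x + 9.106·y = -589.013224
det = 15.362·9.106 − 109.964·46.746 = -5000.490772
x = (-3205.360506·9.106 − 109.964·-589.013224) / -5000.490772 = -7.115749
y = (15.362·-589.013224 − -3205.360506·46.746) / -5000.490772 = -28.155109
|P − Q| = √((-7.115749 − -14.093)² + (-28.155109 − 18.737)²) = 47.408352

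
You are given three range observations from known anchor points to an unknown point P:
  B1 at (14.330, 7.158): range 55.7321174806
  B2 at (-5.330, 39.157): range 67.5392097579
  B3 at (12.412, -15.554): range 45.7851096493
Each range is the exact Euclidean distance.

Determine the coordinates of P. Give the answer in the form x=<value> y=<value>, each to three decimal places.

eq1: (x − 14.330)² + (y − 7.158)² = 55.7321174806²
eq2: (x + 5.330)² + (y − 39.157)² = 67.5392097579²
eq3: (x − 12.412)² + (y + 15.554)² = 45.7851096493²
eq3−eq2, eq3−eq1 (x²,y² cancel):
  -35.484·x + 109.422·y = -1299.573700
  3.836·x + 45.424·y = -1149.191449
det = -35.484·45.424 − 109.422·3.836 = -2031.568008
x = (-1299.573700·45.424 − 109.422·-1149.191449) / -2031.568008 = -32.839162
y = (-35.484·-1149.191449 − -1299.573700·3.836) / -2031.568008 = -22.525987

x=-32.839 y=-22.526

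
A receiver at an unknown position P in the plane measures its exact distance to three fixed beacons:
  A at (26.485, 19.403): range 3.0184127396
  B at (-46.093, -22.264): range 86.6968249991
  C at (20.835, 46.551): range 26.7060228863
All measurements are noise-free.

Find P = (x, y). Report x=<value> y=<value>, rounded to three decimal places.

x=28.971 y=21.115

eq1: (x − 26.485)² + (y − 19.403)² = 3.0184127396²
eq2: (x + 46.093)² + (y + 22.264)² = 86.6968249991²
eq3: (x − 20.835)² + (y − 46.551)² = 26.7060228863²
eq3−eq1, eq3−eq2 (x²,y² cancel):
  11.300·x − 54.296·y = -819.060349
  -133.856·x − 137.630·y = -6783.970288
det = 11.300·-137.630 − -54.296·-133.856 = -8823.064376
x = (-819.060349·-137.630 − -54.296·-6783.970288) / -8823.064376 = 28.971247
y = (11.300·-6783.970288 − -819.060349·-133.856) / -8823.064376 = 21.114547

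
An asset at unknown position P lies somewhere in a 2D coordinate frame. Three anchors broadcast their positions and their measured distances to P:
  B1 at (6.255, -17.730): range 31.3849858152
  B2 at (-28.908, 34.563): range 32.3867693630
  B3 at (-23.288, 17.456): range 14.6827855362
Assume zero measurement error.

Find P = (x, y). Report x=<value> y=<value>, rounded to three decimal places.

x=-15.105 y=5.265

eq1: (x − 6.255)² + (y + 17.730)² = 31.3849858152²
eq2: (x + 28.908)² + (y − 34.563)² = 32.3867693630²
eq3: (x + 23.288)² + (y − 17.456)² = 14.6827855362²
eq3−eq1, eq3−eq2 (x²,y² cancel):
  59.086·x − 70.372·y = -1262.998099
  -11.240·x + 34.214·y = 349.911914
det = 59.086·34.214 − -70.372·-11.240 = 1230.587124
x = (-1262.998099·34.214 − -70.372·349.911914) / 1230.587124 = -15.105160
y = (59.086·349.911914 − -1262.998099·-11.240) / 1230.587124 = 5.264801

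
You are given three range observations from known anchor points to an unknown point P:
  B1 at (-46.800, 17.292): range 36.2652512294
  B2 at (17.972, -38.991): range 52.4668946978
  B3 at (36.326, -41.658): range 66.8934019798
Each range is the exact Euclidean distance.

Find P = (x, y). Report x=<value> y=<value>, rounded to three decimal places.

eq1: (x + 46.800)² + (y − 17.292)² = 36.2652512294²
eq2: (x − 17.972)² + (y + 38.991)² = 52.4668946978²
eq3: (x − 36.326)² + (y + 41.658)² = 66.8934019798²
eq3−eq2, eq3−eq1 (x²,y² cancel):
  -36.708·x + 5.334·y = 510.275814
  -166.252·x + 117.900·y = 2593.844806
det = -36.708·117.900 − 5.334·-166.252 = -3441.085032
x = (510.275814·117.900 − 5.334·2593.844806) / -3441.085032 = -13.462600
y = (-36.708·2593.844806 − 510.275814·-166.252) / -3441.085032 = 3.016630

x=-13.463 y=3.017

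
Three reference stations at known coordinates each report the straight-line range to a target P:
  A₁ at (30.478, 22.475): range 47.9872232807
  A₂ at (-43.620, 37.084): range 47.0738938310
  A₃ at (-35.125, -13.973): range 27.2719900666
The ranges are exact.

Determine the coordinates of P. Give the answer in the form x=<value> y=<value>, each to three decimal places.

eq1: (x − 30.478)² + (y − 22.475)² = 47.9872232807²
eq2: (x + 43.620)² + (y − 37.084)² = 47.0738938310²
eq3: (x + 35.125)² + (y + 13.973)² = 27.2719900666²
eq1−eq3, eq1−eq2 (x²,y² cancel):
  -131.206·x − 72.896·y = 1553.988401
  -148.196·x + 29.218·y = 1930.715465
det = -131.206·29.218 − -72.896·-148.196 = -14636.472524
x = (1553.988401·29.218 − -72.896·1930.715465) / -14636.472524 = -12.717946
y = (-131.206·1930.715465 − 1553.988401·-148.196) / -14636.472524 = 1.573233

x=-12.718 y=1.573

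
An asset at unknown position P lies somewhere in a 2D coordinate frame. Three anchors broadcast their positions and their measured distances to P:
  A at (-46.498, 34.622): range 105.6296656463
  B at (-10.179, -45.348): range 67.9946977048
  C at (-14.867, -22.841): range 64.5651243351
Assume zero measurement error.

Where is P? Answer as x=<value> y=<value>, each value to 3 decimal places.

x=48.650 y=-11.253

eq1: (x + 46.498)² + (y − 34.622)² = 105.6296656463²
eq2: (x + 10.179)² + (y + 45.348)² = 67.9946977048²
eq3: (x + 14.867)² + (y + 22.841)² = 64.5651243351²
eq3−eq2, eq3−eq1 (x²,y² cancel):
  9.376·x − 45.014·y = 962.690539
  -63.262·x + 114.926·y = -4370.963066
det = 9.376·114.926 − -45.014·-63.262 = -1770.129492
x = (962.690539·114.926 − -45.014·-4370.963066) / -1770.129492 = 48.649751
y = (9.376·-4370.963066 − 962.690539·-63.262) / -1770.129492 = -11.253176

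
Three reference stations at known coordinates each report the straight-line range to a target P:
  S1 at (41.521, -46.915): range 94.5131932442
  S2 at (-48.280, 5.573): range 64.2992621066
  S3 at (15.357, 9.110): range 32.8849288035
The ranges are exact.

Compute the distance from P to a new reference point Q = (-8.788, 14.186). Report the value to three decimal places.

eq1: (x − 41.521)² + (y + 46.915)² = 94.5131932442²
eq2: (x + 48.280)² + (y − 5.573)² = 64.2992621066²
eq3: (x − 15.357)² + (y − 9.110)² = 32.8849288035²
eq2−eq3, eq2−eq1 (x²,y² cancel):
  127.274·x + 7.074·y = 1009.789385
  179.602·x − 104.976·y = -3235.354653
det = 127.274·-104.976 − 7.074·179.602 = -14631.219972
x = (1009.789385·-104.976 − 7.074·-3235.354653) / -14631.219972 = 5.680781
y = (127.274·-3235.354653 − 1009.789385·179.602) / -14631.219972 = 40.539116
|P − Q| = √((5.680781 − -8.788)² + (40.539116 − 14.186)²) = 30.063804

30.064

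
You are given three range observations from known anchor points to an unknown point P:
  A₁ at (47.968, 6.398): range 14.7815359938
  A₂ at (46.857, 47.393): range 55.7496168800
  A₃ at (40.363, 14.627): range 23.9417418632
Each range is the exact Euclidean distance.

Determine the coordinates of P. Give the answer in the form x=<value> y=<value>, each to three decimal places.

eq1: (x − 47.968)² + (y − 6.398)² = 14.7815359938²
eq2: (x − 46.857)² + (y − 47.393)² = 55.7496168800²
eq3: (x − 40.363)² + (y − 14.627)² = 23.9417418632²
eq3−eq1, eq3−eq2 (x²,y² cancel):
  15.210·x − 16.458·y = 853.455727
  12.988·x + 65.532·y = 63.741221
det = 15.210·65.532 − -16.458·12.988 = 1210.498224
x = (853.455727·65.532 − -16.458·63.741221) / 1210.498224 = 47.069638
y = (15.210·63.741221 − 853.455727·12.988) / 1210.498224 = -8.356211

x=47.070 y=-8.356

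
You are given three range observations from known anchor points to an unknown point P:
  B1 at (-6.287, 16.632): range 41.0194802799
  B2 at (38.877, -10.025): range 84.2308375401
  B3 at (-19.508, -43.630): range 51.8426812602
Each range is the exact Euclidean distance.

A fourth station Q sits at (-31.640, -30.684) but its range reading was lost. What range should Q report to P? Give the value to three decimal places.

eq1: (x + 6.287)² + (y − 16.632)² = 41.0194802799²
eq2: (x − 38.877)² + (y + 10.025)² = 84.2308375401²
eq3: (x + 19.508)² + (y + 43.630)² = 51.8426812602²
eq1−eq3, eq1−eq2 (x²,y² cancel):
  -26.442·x − 120.524·y = 962.923333
  90.328·x − 53.314·y = -4116.464269
det = -26.442·-53.314 − -120.524·90.328 = 12296.420660
x = (962.923333·-53.314 − -120.524·-4116.464269) / 12296.420660 = -44.522715
y = (-26.442·-4116.464269 − 962.923333·90.328) / 12296.420660 = 1.778453
|P − Q| = √((-44.522715 − -31.640)² + (1.778453 − -30.684)²) = 34.925281

34.925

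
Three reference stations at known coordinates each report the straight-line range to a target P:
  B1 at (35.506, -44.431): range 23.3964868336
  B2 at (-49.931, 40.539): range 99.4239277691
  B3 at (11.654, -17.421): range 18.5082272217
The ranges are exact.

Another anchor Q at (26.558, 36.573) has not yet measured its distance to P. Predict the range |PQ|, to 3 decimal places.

73.506

eq1: (x − 35.506)² + (y + 44.431)² = 23.3964868336²
eq2: (x + 49.931)² + (y − 40.539)² = 99.4239277691²
eq3: (x − 11.654)² + (y + 17.421)² = 18.5082272217²
eq2−eq1, eq2−eq3 (x²,y² cancel):
  170.874·x − 169.940·y = 8435.996332
  123.170·x − 115.920·y = 5845.354613
det = 170.874·-115.920 − -169.940·123.170 = 1123.795720
x = (8435.996332·-115.920 − -169.940·5845.354613) / 1123.795720 = 13.755941
y = (170.874·5845.354613 − 8435.996332·123.170) / 1123.795720 = -35.809483
|P − Q| = √((13.755941 − 26.558)² + (-35.809483 − 36.573)²) = 73.505895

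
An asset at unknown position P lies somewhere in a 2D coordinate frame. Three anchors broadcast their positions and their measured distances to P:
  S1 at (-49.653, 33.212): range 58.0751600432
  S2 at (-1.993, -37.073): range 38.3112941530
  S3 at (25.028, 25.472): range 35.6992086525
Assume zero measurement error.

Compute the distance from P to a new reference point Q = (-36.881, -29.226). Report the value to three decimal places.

46.928

eq1: (x + 49.653)² + (y − 33.212)² = 58.0751600432²
eq2: (x + 1.993)² + (y + 37.073)² = 38.3112941530²
eq3: (x − 25.028)² + (y − 25.472)² = 35.6992086525²
eq1−eq2, eq1−eq3 (x²,y² cancel):
  95.320·x − 140.570·y = -285.109021
  149.362·x − 15.480·y = -194.943069
det = 95.320·-15.480 − -140.570·149.362 = 19520.262740
x = (-285.109021·-15.480 − -140.570·-194.943069) / 19520.262740 = -1.177733
y = (95.320·-194.943069 − -285.109021·149.362) / 19520.262740 = 1.229619
|P − Q| = √((-1.177733 − -36.881)² + (1.229619 − -29.226)²) = 46.928328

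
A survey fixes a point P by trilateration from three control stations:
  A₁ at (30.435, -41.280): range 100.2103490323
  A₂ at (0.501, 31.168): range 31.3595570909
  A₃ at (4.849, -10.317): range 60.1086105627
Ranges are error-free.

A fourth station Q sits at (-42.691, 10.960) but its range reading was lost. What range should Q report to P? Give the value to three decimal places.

30.531

eq1: (x − 30.435)² + (y + 41.280)² = 100.2103490323²
eq2: (x − 0.501)² + (y − 31.168)² = 31.3595570909²
eq3: (x − 4.849)² + (y + 10.317)² = 60.1086105627²
eq1−eq3, eq1−eq2 (x²,y² cancel):
  -51.172·x + 61.926·y = 3928.694654
  -59.868·x + 144.896·y = 7400.059832
det = -51.172·144.896 − 61.926·-59.868 = -3707.232344
x = (3928.694654·144.896 − 61.926·7400.059832) / -3707.232344 = -29.940404
y = (-51.172·7400.059832 − 3928.694654·-59.868) / -3707.232344 = 38.700776
|P − Q| = √((-29.940404 − -42.691)² + (38.700776 − 10.960)²) = 30.530777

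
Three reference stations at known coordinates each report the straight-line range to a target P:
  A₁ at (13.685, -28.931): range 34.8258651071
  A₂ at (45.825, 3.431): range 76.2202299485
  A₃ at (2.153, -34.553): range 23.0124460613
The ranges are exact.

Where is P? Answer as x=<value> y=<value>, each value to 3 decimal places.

eq1: (x − 13.685)² + (y + 28.931)² = 34.8258651071²
eq2: (x − 45.825)² + (y − 3.431)² = 76.2202299485²
eq3: (x − 2.153)² + (y + 34.553)² = 23.0124460613²
eq3−eq2, eq3−eq1 (x²,y² cancel):
  87.344·x + 75.968·y = -4366.793612
  23.064·x + 11.244·y = -857.531439
det = 87.344·11.244 − 75.968·23.064 = -770.030016
x = (-4366.793612·11.244 − 75.968·-857.531439) / -770.030016 = -20.836488
y = (87.344·-857.531439 − -4366.793612·23.064) / -770.030016 = -33.525319

x=-20.836 y=-33.525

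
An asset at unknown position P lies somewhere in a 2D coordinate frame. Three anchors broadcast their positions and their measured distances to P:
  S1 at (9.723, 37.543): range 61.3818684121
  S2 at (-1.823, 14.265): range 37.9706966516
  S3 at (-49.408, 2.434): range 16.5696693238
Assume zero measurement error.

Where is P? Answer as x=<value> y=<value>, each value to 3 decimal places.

x=-34.574 y=-4.948

eq1: (x − 9.723)² + (y − 37.543)² = 61.3818684121²
eq2: (x + 1.823)² + (y − 14.265)² = 37.9706966516²
eq3: (x + 49.408)² + (y − 2.434)² = 16.5696693238²
eq1−eq2, eq1−eq3 (x²,y² cancel):
  -23.092·x − 46.556·y = 1028.759942
  -118.262·x − 70.218·y = 4436.241070
det = -23.092·-70.218 − -46.556·-118.262 = -3884.331616
x = (1028.759942·-70.218 − -46.556·4436.241070) / -3884.331616 = -34.573818
y = (-23.092·4436.241070 − 1028.759942·-118.262) / -3884.331616 = -4.948478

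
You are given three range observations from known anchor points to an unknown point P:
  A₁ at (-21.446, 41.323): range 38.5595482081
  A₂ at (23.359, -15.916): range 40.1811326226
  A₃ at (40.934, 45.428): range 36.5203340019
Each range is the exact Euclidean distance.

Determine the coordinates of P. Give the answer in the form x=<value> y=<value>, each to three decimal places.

eq1: (x + 21.446)² + (y − 41.323)² = 38.5595482081²
eq2: (x − 23.359)² + (y + 15.916)² = 40.1811326226²
eq3: (x − 40.934)² + (y − 45.428)² = 36.5203340019²
eq3−eq2, eq3−eq1 (x²,y² cancel):
  -35.150·x − 122.688·y = -3221.122226
  -124.760·x − 8.210·y = -1724.878257
det = -35.150·-8.210 − -122.688·-124.760 = -15017.973380
x = (-3221.122226·-8.210 − -122.688·-1724.878257) / -15017.973380 = 12.330322
y = (-35.150·-1724.878257 − -3221.122226·-124.760) / -15017.973380 = 22.721957

x=12.330 y=22.722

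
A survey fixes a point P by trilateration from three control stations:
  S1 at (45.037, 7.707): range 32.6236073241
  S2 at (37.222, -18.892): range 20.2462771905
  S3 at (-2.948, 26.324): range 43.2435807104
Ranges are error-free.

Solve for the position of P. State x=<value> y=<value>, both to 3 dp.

eq1: (x − 45.037)² + (y − 7.707)² = 32.6236073241²
eq2: (x − 37.222)² + (y + 18.892)² = 20.2462771905²
eq3: (x + 2.948)² + (y − 26.324)² = 43.2435807104²
eq3−eq1, eq3−eq2 (x²,y² cancel):
  95.970·x − 37.234·y = 2191.793056
  80.340·x − 90.432·y = 2500.836801
det = 95.970·-90.432 − -37.234·80.340 = -5687.379480
x = (2191.793056·-90.432 − -37.234·2500.836801) / -5687.379480 = 18.478119
y = (95.970·2500.836801 − 2191.793056·80.340) / -5687.379480 = -11.238331

x=18.478 y=-11.238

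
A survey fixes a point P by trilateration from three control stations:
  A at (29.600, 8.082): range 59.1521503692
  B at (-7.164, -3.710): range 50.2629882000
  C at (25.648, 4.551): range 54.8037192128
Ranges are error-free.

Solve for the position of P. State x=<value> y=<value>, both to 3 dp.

eq1: (x − 29.600)² + (y − 8.082)² = 59.1521503692²
eq2: (x + 7.164)² + (y + 3.710)² = 50.2629882000²
eq3: (x − 25.648)² + (y − 4.551)² = 54.8037192128²
eq1−eq2, eq1−eq3 (x²,y² cancel):
  -73.528·x − 23.584·y = 96.217183
  -7.904·x − 7.062·y = 232.582035
det = -73.528·-7.062 − -23.584·-7.904 = 332.846800
x = (96.217183·-7.062 − -23.584·232.582035) / 332.846800 = 14.438261
y = (-73.528·232.582035 − 96.217183·-7.904) / 332.846800 = -49.094031

x=14.438 y=-49.094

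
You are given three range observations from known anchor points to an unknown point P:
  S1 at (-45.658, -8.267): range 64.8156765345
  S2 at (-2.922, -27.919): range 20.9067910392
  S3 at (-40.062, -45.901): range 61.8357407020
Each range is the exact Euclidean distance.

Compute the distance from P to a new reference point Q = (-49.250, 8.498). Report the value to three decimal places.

eq1: (x + 45.658)² + (y + 8.267)² = 64.8156765345²
eq2: (x + 2.922)² + (y + 27.919)² = 20.9067910392²
eq3: (x + 40.062)² + (y + 45.901)² = 61.8357407020²
eq1−eq3, eq1−eq2 (x²,y² cancel):
  11.192·x − 75.268·y = 1936.282488
  85.472·x − 39.304·y = 2398.990405
det = 11.192·-39.304 − -75.268·85.472 = 5993.416128
x = (1936.282488·-39.304 − -75.268·2398.990405) / 5993.416128 = 17.429720
y = (11.192·2398.990405 − 1936.282488·85.472) / 5993.416128 = -23.133457
|P − Q| = √((17.429720 − -49.250)² + (-23.133457 − 8.498)²) = 73.801993

73.802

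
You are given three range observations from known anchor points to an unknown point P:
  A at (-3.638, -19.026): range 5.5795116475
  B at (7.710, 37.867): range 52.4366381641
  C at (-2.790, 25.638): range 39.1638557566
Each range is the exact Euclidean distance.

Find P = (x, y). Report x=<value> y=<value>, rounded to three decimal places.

eq1: (x + 3.638)² + (y + 19.026)² = 5.5795116475²
eq2: (x − 7.710)² + (y − 37.867)² = 52.4366381641²
eq3: (x + 2.790)² + (y − 25.638)² = 39.1638557566²
eq1−eq2, eq1−eq3 (x²,y² cancel):
  22.696·x + 113.786·y = -1600.340003
  1.696·x + 89.328·y = -1212.809224
det = 22.696·89.328 − 113.786·1.696 = 1834.407232
x = (-1600.340003·89.328 − 113.786·-1212.809224) / 1834.407232 = -2.700851
y = (22.696·-1212.809224 − -1600.340003·1.696) / 1834.407232 = -13.525754

x=-2.701 y=-13.526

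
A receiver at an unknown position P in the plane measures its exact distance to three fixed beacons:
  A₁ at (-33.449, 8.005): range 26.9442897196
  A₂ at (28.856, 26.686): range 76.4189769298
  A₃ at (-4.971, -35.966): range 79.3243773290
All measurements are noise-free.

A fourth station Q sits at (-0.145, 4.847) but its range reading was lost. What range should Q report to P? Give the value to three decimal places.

54.060

eq1: (x + 33.449)² + (y − 8.005)² = 26.9442897196²
eq2: (x − 28.856)² + (y − 26.686)² = 76.4189769298²
eq3: (x + 4.971)² + (y + 35.966)² = 79.3243773290²
eq2−eq3, eq2−eq1 (x²,y² cancel):
  -67.654·x − 125.304·y = -679.044139
  -124.610·x − 37.362·y = 4751.969581
det = -67.654·-37.362 − -125.304·-124.610 = -13086.442692
x = (-679.044139·-37.362 − -125.304·4751.969581) / -13086.442692 = -47.439267
y = (-67.654·4751.969581 − -679.044139·-124.610) / -13086.442692 = 31.032531
|P − Q| = √((-47.439267 − -0.145)² + (31.032531 − 4.847)²) = 54.059501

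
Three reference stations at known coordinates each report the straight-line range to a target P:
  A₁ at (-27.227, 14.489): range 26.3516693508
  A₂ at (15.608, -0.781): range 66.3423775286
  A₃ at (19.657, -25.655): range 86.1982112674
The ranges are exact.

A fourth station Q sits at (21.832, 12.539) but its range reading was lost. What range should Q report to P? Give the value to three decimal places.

65.047

eq1: (x + 27.227)² + (y − 14.489)² = 26.3516693508²
eq2: (x − 15.608)² + (y + 0.781)² = 66.3423775286²
eq3: (x − 19.657)² + (y + 25.655)² = 86.1982112674²
eq1−eq3, eq1−eq2 (x²,y² cancel):
  93.768·x − 80.288·y = -6642.385124
  85.670·x − 30.540·y = -4413.921604
det = 93.768·-30.540 − -80.288·85.670 = 4014.598240
x = (-6642.385124·-30.540 − -80.288·-4413.921604) / 4014.598240 = -37.743875
y = (93.768·-4413.921604 − -6642.385124·85.670) / 4014.598240 = 38.651074
|P − Q| = √((-37.743875 − 21.832)² + (38.651074 − 12.539)²) = 65.047101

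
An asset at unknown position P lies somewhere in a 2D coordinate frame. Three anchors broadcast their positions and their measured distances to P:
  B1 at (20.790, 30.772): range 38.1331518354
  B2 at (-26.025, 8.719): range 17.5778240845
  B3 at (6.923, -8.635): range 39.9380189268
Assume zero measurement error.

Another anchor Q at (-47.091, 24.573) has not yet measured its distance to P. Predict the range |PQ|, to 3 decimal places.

30.445

eq1: (x − 20.790)² + (y − 30.772)² = 38.1331518354²
eq2: (x + 26.025)² + (y − 8.719)² = 17.5778240845²
eq3: (x − 6.923)² + (y + 8.635)² = 39.9380189268²
eq2−eq1, eq2−eq3 (x²,y² cancel):
  93.630·x + 44.106·y = -519.338871
  65.896·x − 34.708·y = -1916.895888
det = 93.630·-34.708 − 44.106·65.896 = -6156.119016
x = (-519.338871·-34.708 − 44.106·-1916.895888) / -6156.119016 = -16.661767
y = (93.630·-1916.895888 − -519.338871·65.896) / -6156.119016 = 23.595484
|P − Q| = √((-16.661767 − -47.091)² + (23.595484 − 24.573)²) = 30.444929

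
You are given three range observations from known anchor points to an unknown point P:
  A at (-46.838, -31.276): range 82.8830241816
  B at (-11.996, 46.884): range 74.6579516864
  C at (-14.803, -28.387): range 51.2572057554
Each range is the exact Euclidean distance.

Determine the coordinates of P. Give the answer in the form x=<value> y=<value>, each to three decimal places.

x=33.792 y=-12.084

eq1: (x + 46.838)² + (y + 31.276)² = 82.8830241816²
eq2: (x + 11.996)² + (y − 46.884)² = 74.6579516864²
eq3: (x + 14.803)² + (y + 28.387)² = 51.2572057554²
eq1−eq2, eq1−eq3 (x²,y² cancel):
  69.684·x + 156.320·y = 465.812999
  64.070·x + 5.778·y = 2095.258714
det = 69.684·5.778 − 156.320·64.070 = -9612.788248
x = (465.812999·5.778 − 156.320·2095.258714) / -9612.788248 = 33.792420
y = (69.684·2095.258714 − 465.812999·64.070) / -9612.788248 = -12.084045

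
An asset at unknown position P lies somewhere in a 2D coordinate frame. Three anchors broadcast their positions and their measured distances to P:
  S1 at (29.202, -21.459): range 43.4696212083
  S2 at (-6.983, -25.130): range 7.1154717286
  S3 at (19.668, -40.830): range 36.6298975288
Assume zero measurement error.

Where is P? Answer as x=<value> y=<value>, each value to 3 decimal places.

eq1: (x − 29.202)² + (y + 21.459)² = 43.4696212083²
eq2: (x + 6.983)² + (y + 25.130)² = 7.1154717286²
eq3: (x − 19.668)² + (y + 40.830)² = 36.6298975288²
eq2−eq1, eq2−eq3 (x²,y² cancel):
  72.370·x + 7.342·y = -1206.011734
  53.302·x − 31.400·y = 82.520480
det = 72.370·-31.400 − 7.342·53.302 = -2663.761284
x = (-1206.011734·-31.400 − 7.342·82.520480) / -2663.761284 = -13.988830
y = (72.370·82.520480 − -1206.011734·53.302) / -2663.761284 = -26.374302

x=-13.989 y=-26.374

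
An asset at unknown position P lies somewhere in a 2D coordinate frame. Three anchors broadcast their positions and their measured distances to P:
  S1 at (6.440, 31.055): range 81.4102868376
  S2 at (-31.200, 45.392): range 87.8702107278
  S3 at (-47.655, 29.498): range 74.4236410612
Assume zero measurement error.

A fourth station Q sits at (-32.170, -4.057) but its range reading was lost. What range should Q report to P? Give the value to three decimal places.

eq1: (x − 6.440)² + (y − 31.055)² = 81.4102868376²
eq2: (x + 31.200)² + (y − 45.392)² = 87.8702107278²
eq3: (x + 47.655)² + (y − 29.498)² = 74.4236410612²
eq2−eq3, eq2−eq1 (x²,y² cancel):
  -32.910·x − 31.788·y = 2289.552950
  75.280·x − 28.674·y = -934.447909
det = -32.910·-28.674 − -31.788·75.280 = 3336.661980
x = (2289.552950·-28.674 − -31.788·-934.447909) / 3336.661980 = -28.577924
y = (-32.910·-934.447909 − 2289.552950·75.280) / 3336.661980 = -42.439080
|P − Q| = √((-28.577924 − -32.170)² + (-42.439080 − -4.057)²) = 38.549800

38.550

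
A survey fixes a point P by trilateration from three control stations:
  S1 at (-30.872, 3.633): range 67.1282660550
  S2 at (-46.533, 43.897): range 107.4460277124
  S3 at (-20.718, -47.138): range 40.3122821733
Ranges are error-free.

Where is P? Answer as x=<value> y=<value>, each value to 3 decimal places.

x=19.145 y=-41.138

eq1: (x + 30.872)² + (y − 3.633)² = 67.1282660550²
eq2: (x + 46.533)² + (y − 43.897)² = 107.4460277124²
eq3: (x + 20.718)² + (y + 47.138)² = 40.3122821733²
eq3−eq1, eq3−eq2 (x²,y² cancel):
  -20.308·x + 101.542·y = -4566.071505
  -51.630·x + 182.070·y = -8478.528647
det = -20.308·182.070 − 101.542·-51.630 = 1545.135900
x = (-4566.071505·182.070 − 101.542·-8478.528647) / 1545.135900 = 19.145317
y = (-20.308·-8478.528647 − -4566.071505·-51.630) / 1545.135900 = -41.138331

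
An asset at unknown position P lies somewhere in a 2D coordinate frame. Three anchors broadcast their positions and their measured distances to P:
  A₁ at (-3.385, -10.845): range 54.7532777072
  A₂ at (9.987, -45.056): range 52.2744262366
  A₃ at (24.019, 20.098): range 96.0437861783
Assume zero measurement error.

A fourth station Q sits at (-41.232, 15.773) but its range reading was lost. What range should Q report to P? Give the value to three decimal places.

65.349

eq1: (x + 3.385)² + (y + 10.845)² = 54.7532777072²
eq2: (x − 9.987)² + (y + 45.056)² = 52.2744262366²
eq3: (x − 24.019)² + (y − 20.098)² = 96.0437861783²
eq2−eq3, eq2−eq1 (x²,y² cancel):
  28.064·x + 130.308·y = -7640.734565
  -26.744·x + 68.422·y = -2266.016836
det = 28.064·68.422 − 130.308·-26.744 = 5405.152160
x = (-7640.734565·68.422 − 130.308·-2266.016836) / 5405.152160 = -42.092102
y = (28.064·-2266.016836 − -7640.734565·-26.744) / 5405.152160 = -49.570723
|P − Q| = √((-42.092102 − -41.232)² + (-49.570723 − 15.773)²) = 65.349384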